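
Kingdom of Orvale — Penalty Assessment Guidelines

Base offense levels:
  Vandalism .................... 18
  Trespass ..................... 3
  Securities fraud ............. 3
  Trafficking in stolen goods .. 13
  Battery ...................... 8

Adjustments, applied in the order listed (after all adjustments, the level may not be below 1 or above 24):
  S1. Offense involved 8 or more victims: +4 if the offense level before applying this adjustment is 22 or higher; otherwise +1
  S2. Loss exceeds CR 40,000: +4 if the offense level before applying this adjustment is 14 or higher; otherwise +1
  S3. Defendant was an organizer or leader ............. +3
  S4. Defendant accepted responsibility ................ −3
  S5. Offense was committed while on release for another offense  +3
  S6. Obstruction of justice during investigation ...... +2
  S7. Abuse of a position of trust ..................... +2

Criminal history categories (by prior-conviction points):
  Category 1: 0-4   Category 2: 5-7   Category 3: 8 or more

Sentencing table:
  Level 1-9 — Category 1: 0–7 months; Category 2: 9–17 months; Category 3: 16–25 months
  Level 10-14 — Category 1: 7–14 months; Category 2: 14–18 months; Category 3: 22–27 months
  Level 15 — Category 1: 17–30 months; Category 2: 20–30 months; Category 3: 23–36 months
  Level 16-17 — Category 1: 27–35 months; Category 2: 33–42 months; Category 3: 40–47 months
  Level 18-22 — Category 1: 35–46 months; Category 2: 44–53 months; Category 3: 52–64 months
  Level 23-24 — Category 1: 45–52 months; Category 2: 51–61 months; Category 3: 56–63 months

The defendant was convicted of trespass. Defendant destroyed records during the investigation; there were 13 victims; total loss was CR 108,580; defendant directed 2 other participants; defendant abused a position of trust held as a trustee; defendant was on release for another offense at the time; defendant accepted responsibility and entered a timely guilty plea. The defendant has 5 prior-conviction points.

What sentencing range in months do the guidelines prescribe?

14-18 months

Base offense level for trespass: 3.
S1 applies (level before this adjustment is 3 < 22, so +1): 3 + 1 = 4.
S2 applies (level before this adjustment is 4 < 14, so +1): 4 + 1 = 5.
S3 applies: 5 + 3 = 8.
S4 applies: 8 − 3 = 5.
S5 applies: 5 + 3 = 8.
S6 applies: 8 + 2 = 10.
S7 applies: 10 + 2 = 12.
Final offense level: 12.
Criminal history: 5 prior points → Category 2 (5-7).
Level 12 falls in the 10-14 band.
Grid: Level 10-14 × Category 2 = 14-18 months.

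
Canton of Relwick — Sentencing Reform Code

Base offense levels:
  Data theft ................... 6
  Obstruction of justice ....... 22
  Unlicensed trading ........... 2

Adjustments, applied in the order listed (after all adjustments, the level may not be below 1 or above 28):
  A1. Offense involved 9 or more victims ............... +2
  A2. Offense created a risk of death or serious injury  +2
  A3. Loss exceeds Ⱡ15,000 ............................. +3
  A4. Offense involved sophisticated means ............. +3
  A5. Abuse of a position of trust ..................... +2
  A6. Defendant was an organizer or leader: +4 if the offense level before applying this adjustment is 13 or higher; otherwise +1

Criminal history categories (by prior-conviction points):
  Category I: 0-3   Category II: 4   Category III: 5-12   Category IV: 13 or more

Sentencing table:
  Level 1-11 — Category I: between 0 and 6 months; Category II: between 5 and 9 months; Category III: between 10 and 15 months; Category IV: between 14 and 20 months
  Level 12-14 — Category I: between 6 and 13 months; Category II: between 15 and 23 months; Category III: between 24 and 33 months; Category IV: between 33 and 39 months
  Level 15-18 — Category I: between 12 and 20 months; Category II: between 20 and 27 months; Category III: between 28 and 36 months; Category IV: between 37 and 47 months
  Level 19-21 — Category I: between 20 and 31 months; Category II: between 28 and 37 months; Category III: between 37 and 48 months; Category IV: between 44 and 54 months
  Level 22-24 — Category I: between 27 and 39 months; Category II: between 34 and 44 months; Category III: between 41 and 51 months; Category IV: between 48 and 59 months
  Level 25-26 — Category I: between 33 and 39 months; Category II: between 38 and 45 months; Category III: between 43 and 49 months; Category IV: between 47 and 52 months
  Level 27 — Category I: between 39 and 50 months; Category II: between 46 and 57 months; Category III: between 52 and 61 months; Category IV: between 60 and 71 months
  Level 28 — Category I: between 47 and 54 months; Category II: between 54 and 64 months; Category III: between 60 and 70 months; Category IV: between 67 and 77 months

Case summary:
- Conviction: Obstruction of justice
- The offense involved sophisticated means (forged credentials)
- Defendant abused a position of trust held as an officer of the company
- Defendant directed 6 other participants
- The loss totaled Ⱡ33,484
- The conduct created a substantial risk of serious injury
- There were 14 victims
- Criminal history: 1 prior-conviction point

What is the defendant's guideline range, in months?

Base offense level for obstruction of justice: 22.
A1 applies: 22 + 2 = 24.
A2 applies: 24 + 2 = 26.
A3 applies: 26 + 3 = 29.
A4 applies: 29 + 3 = 32.
A5 applies: 32 + 2 = 34.
A6 applies (level before this adjustment is 34 ≥ 13, so +4): 34 + 4 = 38.
Level 38 exceeds the maximum of 28; capped at 28.
Final offense level: 28.
Criminal history: 1 prior point → Category I (0-3).
Level 28 falls in the 28 band.
Grid: Level 28 × Category I = 47-54 months.

47-54 months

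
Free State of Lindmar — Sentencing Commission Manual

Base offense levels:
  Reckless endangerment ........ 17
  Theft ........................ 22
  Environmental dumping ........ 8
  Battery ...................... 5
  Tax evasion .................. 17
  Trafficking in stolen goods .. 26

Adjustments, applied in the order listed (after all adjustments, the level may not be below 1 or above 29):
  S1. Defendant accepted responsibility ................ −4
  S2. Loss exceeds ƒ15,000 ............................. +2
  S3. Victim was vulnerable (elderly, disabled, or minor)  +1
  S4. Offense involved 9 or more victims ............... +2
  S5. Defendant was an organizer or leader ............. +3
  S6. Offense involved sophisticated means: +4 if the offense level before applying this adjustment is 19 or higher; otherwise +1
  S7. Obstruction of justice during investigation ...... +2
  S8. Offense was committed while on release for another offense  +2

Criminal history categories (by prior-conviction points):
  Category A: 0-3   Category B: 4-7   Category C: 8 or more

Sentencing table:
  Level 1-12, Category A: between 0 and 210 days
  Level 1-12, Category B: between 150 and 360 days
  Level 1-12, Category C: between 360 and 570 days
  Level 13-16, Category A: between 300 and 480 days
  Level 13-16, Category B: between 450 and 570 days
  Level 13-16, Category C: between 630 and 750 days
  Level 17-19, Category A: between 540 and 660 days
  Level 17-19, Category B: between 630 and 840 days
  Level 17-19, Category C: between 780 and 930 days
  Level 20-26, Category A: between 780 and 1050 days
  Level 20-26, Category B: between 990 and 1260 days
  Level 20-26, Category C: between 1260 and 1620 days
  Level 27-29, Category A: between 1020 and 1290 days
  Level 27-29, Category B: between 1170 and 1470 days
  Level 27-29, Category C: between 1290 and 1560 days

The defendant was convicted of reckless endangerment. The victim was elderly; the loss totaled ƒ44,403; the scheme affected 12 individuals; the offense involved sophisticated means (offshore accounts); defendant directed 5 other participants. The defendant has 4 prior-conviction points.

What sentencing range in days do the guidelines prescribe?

1170-1470 days

Base offense level for reckless endangerment: 17.
S1 does not apply.
S2 applies: 17 + 2 = 19.
S3 applies: 19 + 1 = 20.
S4 applies: 20 + 2 = 22.
S5 applies: 22 + 3 = 25.
S6 applies (level before this adjustment is 25 ≥ 19, so +4): 25 + 4 = 29.
S7 does not apply.
S8 does not apply.
Final offense level: 29.
Criminal history: 4 prior points → Category B (4-7).
Level 29 falls in the 27-29 band.
Grid: Level 27-29 × Category B = 1170-1470 days.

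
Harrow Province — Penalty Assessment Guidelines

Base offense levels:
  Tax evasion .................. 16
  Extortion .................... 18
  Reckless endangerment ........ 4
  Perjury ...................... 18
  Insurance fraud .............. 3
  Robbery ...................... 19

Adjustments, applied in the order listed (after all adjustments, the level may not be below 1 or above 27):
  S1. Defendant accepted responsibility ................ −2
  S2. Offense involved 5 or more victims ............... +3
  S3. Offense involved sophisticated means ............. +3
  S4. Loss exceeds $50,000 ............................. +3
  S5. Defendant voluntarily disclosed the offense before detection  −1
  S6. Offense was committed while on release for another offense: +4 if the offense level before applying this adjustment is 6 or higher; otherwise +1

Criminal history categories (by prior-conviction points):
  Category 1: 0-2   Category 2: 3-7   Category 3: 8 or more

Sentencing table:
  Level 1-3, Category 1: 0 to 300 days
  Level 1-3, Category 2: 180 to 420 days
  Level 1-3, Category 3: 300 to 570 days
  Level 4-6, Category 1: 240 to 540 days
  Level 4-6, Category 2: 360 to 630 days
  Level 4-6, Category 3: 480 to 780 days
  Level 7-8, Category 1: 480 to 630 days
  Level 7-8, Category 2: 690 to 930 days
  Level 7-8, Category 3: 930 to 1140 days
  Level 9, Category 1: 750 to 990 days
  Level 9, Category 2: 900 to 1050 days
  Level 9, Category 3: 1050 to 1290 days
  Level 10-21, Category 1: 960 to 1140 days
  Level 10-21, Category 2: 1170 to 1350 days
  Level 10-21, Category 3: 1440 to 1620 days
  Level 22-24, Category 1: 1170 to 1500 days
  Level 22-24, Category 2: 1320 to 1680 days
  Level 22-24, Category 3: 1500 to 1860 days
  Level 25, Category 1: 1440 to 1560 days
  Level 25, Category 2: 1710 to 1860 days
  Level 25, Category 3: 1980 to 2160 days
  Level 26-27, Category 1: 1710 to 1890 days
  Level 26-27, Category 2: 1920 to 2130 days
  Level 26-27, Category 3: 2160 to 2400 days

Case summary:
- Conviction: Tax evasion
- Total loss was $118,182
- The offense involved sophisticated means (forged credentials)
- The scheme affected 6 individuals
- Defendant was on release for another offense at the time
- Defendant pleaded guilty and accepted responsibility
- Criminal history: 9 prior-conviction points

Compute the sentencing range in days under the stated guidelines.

Base offense level for tax evasion: 16.
S1 applies: 16 − 2 = 14.
S2 applies: 14 + 3 = 17.
S3 applies: 17 + 3 = 20.
S4 applies: 20 + 3 = 23.
S5 does not apply.
S6 applies (level before this adjustment is 23 ≥ 6, so +4): 23 + 4 = 27.
Final offense level: 27.
Criminal history: 9 prior points → Category 3 (8+).
Level 27 falls in the 26-27 band.
Grid: Level 26-27 × Category 3 = 2160-2400 days.

2160-2400 days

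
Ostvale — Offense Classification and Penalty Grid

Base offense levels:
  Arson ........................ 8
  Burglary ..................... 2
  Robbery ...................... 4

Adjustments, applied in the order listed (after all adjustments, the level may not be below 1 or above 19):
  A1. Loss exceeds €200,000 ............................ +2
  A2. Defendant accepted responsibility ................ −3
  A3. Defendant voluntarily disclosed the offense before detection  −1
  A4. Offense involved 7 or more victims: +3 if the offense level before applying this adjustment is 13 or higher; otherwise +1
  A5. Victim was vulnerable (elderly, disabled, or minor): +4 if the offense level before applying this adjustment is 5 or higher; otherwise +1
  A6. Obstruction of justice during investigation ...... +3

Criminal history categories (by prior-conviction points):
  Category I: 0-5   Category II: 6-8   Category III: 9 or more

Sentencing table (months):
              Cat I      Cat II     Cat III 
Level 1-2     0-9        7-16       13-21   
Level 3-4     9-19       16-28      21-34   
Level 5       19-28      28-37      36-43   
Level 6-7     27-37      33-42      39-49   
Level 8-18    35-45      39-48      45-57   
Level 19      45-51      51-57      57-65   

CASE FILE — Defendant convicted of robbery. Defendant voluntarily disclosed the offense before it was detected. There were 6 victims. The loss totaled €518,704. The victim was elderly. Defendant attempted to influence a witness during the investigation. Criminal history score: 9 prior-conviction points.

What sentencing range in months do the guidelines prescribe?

Base offense level for robbery: 4.
A1 applies: 4 + 2 = 6.
A2 does not apply.
A3 applies: 6 − 1 = 5.
A4 does not apply.
A5 applies (level before this adjustment is 5 ≥ 5, so +4): 5 + 4 = 9.
A6 applies: 9 + 3 = 12.
Final offense level: 12.
Criminal history: 9 prior points → Category III (9+).
Level 12 falls in the 8-18 band.
Grid: Level 8-18 × Category III = 45-57 months.

45-57 months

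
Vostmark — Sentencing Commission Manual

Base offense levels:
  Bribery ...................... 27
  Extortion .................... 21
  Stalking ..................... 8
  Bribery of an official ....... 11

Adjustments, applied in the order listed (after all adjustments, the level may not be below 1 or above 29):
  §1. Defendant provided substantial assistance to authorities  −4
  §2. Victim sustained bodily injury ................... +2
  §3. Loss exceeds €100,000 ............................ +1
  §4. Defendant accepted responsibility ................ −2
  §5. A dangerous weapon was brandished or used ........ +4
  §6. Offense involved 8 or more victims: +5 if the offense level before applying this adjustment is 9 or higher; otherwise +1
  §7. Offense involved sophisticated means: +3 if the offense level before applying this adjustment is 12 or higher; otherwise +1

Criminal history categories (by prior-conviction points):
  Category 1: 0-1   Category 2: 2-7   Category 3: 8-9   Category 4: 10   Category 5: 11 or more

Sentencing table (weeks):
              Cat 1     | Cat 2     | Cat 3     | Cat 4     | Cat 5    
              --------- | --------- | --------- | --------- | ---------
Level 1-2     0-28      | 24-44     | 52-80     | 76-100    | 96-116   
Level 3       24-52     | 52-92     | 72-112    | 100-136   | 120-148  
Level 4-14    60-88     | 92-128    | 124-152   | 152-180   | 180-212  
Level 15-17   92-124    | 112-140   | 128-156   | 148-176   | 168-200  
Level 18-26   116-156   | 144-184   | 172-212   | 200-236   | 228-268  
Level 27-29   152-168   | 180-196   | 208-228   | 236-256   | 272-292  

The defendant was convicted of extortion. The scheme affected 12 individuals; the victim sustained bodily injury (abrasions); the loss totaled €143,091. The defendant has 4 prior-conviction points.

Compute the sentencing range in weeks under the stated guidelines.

Base offense level for extortion: 21.
§2 applies: 21 + 2 = 23.
§3 applies: 23 + 1 = 24.
§6 applies (level before this adjustment is 24 ≥ 9, so +5): 24 + 5 = 29.
§7 does not apply.
Final offense level: 29.
Criminal history: 4 prior points → Category 2 (2-7).
Level 29 falls in the 27-29 band.
Grid: Level 27-29 × Category 2 = 180-196 weeks.

180-196 weeks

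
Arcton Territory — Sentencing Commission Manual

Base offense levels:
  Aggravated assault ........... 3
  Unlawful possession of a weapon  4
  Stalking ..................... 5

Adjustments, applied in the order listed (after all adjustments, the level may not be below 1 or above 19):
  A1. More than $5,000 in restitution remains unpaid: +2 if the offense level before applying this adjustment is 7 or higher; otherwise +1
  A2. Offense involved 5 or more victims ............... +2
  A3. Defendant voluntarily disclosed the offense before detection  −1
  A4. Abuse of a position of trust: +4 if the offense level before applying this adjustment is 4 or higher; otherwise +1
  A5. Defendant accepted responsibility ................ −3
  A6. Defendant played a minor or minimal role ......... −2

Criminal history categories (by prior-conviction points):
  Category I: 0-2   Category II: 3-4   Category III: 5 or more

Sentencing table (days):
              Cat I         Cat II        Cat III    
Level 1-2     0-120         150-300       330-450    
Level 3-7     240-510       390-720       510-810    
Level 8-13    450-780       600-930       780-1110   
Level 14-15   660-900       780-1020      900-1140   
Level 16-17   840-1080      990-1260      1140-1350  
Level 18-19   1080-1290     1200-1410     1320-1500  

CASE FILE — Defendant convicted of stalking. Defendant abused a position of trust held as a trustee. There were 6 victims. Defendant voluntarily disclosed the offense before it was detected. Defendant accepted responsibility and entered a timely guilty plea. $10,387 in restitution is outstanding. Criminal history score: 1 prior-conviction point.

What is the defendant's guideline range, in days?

450-780 days

Base offense level for stalking: 5.
A1 applies (level before this adjustment is 5 < 7, so +1): 5 + 1 = 6.
A2 applies: 6 + 2 = 8.
A3 applies: 8 − 1 = 7.
A4 applies (level before this adjustment is 7 ≥ 4, so +4): 7 + 4 = 11.
A5 applies: 11 − 3 = 8.
Final offense level: 8.
Criminal history: 1 prior point → Category I (0-2).
Level 8 falls in the 8-13 band.
Grid: Level 8-13 × Category I = 450-780 days.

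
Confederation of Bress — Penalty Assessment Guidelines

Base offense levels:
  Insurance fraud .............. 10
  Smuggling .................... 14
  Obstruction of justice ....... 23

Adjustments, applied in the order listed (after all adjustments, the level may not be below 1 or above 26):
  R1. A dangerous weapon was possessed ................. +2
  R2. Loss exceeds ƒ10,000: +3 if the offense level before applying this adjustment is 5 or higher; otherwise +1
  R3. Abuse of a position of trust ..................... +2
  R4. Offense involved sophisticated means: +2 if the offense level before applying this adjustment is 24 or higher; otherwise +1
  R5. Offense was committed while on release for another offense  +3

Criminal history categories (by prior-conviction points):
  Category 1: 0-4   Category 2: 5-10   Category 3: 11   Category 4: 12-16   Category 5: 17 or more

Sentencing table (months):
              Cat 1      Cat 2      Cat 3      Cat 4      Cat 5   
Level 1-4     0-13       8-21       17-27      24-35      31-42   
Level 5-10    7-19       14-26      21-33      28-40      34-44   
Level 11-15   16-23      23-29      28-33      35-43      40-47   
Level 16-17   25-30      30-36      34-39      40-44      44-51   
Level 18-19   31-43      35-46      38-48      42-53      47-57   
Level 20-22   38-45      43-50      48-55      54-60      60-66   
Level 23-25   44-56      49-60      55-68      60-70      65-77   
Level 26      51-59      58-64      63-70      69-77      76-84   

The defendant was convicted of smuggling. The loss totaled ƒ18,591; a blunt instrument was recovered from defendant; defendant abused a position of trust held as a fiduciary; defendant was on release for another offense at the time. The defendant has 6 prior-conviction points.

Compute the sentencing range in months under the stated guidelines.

Base offense level for smuggling: 14.
R1 applies: 14 + 2 = 16.
R2 applies (level before this adjustment is 16 ≥ 5, so +3): 16 + 3 = 19.
R3 applies: 19 + 2 = 21.
R5 applies: 21 + 3 = 24.
Final offense level: 24.
Criminal history: 6 prior points → Category 2 (5-10).
Level 24 falls in the 23-25 band.
Grid: Level 23-25 × Category 2 = 49-60 months.

49-60 months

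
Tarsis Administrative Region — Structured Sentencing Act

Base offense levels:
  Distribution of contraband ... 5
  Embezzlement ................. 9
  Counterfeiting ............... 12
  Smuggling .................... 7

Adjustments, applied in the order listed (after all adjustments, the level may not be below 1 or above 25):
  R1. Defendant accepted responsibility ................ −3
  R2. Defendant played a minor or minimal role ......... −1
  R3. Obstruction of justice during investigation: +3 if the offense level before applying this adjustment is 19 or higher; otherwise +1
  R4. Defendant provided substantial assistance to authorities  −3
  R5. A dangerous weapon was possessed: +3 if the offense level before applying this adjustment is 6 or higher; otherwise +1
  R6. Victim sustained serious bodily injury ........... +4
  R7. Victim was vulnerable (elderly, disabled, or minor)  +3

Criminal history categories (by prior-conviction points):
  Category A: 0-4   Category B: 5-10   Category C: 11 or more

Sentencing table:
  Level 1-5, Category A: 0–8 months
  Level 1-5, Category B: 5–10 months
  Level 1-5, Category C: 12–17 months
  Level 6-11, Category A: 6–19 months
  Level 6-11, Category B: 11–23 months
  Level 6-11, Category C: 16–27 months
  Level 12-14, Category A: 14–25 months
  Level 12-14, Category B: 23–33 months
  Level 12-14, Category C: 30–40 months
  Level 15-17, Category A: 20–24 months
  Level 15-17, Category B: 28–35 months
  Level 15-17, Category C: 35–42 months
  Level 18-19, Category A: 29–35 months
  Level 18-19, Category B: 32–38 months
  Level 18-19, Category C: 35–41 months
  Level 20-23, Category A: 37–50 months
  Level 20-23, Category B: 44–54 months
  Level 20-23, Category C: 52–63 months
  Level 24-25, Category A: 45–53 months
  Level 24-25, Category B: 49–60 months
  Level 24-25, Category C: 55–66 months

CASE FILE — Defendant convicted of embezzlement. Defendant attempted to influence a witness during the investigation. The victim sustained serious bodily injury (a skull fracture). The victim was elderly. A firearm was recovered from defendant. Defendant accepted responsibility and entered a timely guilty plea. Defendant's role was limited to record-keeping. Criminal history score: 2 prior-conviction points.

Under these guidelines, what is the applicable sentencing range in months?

20-24 months

Base offense level for embezzlement: 9.
R1 applies: 9 − 3 = 6.
R2 applies: 6 − 1 = 5.
R3 applies (level before this adjustment is 5 < 19, so +1): 5 + 1 = 6.
R4 does not apply.
R5 applies (level before this adjustment is 6 ≥ 6, so +3): 6 + 3 = 9.
R6 applies: 9 + 4 = 13.
R7 applies: 13 + 3 = 16.
Final offense level: 16.
Criminal history: 2 prior points → Category A (0-4).
Level 16 falls in the 15-17 band.
Grid: Level 15-17 × Category A = 20-24 months.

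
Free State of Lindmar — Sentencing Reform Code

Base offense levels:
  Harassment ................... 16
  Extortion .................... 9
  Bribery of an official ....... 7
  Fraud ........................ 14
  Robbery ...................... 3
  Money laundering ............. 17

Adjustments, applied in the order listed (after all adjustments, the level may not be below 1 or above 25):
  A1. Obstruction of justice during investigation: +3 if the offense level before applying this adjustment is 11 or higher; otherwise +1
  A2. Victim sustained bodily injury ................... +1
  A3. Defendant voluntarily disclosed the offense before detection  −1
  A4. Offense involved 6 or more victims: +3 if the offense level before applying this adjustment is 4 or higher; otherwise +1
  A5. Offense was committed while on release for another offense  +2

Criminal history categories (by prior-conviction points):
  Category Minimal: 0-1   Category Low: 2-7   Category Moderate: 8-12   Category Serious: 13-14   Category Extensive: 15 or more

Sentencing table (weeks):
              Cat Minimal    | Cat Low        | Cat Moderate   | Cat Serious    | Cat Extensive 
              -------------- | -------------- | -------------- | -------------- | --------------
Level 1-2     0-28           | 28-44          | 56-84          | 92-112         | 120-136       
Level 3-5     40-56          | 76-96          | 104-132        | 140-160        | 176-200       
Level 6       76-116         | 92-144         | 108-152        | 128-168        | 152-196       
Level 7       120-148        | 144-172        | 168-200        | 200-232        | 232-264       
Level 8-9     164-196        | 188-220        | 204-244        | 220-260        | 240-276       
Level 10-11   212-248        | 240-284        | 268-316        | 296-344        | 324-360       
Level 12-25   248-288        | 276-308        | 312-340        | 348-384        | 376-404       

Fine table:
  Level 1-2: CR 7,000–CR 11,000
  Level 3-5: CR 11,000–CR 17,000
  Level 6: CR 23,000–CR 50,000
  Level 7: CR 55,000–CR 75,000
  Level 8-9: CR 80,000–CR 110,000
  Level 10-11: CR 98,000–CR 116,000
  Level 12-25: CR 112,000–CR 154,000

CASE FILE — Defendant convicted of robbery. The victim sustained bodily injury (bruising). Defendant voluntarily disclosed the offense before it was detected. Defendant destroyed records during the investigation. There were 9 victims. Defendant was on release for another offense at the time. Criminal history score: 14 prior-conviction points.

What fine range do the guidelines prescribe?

CR 80,000–CR 110,000

Base offense level for robbery: 3.
A1 applies (level before this adjustment is 3 < 11, so +1): 3 + 1 = 4.
A2 applies: 4 + 1 = 5.
A3 applies: 5 − 1 = 4.
A4 applies (level before this adjustment is 4 ≥ 4, so +3): 4 + 3 = 7.
A5 applies: 7 + 2 = 9.
Final offense level: 9.
Level 9 falls in the 8-9 band.
Fine table: Level 8-9 → CR 80,000–CR 110,000.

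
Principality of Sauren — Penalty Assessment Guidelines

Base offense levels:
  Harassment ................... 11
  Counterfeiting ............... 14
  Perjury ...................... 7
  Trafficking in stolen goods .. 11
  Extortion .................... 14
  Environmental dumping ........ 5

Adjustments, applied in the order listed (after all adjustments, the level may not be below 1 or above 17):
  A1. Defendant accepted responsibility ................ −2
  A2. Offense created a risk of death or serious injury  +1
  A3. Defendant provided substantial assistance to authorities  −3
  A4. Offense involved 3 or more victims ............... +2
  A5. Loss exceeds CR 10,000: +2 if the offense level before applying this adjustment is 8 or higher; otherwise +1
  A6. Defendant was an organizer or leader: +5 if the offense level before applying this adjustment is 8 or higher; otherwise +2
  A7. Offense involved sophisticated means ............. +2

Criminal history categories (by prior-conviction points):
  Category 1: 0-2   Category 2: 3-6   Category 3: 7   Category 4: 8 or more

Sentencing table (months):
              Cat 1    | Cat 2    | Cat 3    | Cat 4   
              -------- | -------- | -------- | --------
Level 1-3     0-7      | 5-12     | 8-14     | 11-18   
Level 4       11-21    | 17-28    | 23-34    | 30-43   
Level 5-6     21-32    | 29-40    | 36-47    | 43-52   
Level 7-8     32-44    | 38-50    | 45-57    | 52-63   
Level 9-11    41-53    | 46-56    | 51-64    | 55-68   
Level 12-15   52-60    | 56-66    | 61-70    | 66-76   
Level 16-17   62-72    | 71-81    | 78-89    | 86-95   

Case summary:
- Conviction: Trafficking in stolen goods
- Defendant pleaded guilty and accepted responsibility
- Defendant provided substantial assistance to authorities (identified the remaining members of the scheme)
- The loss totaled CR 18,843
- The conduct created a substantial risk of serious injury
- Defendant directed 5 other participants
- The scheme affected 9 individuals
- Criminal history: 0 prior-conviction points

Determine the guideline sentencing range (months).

Base offense level for trafficking in stolen goods: 11.
A1 applies: 11 − 2 = 9.
A2 applies: 9 + 1 = 10.
A3 applies: 10 − 3 = 7.
A4 applies: 7 + 2 = 9.
A5 applies (level before this adjustment is 9 ≥ 8, so +2): 9 + 2 = 11.
A6 applies (level before this adjustment is 11 ≥ 8, so +5): 11 + 5 = 16.
A7 does not apply.
Final offense level: 16.
Criminal history: 0 prior points → Category 1 (0-2).
Level 16 falls in the 16-17 band.
Grid: Level 16-17 × Category 1 = 62-72 months.

62-72 months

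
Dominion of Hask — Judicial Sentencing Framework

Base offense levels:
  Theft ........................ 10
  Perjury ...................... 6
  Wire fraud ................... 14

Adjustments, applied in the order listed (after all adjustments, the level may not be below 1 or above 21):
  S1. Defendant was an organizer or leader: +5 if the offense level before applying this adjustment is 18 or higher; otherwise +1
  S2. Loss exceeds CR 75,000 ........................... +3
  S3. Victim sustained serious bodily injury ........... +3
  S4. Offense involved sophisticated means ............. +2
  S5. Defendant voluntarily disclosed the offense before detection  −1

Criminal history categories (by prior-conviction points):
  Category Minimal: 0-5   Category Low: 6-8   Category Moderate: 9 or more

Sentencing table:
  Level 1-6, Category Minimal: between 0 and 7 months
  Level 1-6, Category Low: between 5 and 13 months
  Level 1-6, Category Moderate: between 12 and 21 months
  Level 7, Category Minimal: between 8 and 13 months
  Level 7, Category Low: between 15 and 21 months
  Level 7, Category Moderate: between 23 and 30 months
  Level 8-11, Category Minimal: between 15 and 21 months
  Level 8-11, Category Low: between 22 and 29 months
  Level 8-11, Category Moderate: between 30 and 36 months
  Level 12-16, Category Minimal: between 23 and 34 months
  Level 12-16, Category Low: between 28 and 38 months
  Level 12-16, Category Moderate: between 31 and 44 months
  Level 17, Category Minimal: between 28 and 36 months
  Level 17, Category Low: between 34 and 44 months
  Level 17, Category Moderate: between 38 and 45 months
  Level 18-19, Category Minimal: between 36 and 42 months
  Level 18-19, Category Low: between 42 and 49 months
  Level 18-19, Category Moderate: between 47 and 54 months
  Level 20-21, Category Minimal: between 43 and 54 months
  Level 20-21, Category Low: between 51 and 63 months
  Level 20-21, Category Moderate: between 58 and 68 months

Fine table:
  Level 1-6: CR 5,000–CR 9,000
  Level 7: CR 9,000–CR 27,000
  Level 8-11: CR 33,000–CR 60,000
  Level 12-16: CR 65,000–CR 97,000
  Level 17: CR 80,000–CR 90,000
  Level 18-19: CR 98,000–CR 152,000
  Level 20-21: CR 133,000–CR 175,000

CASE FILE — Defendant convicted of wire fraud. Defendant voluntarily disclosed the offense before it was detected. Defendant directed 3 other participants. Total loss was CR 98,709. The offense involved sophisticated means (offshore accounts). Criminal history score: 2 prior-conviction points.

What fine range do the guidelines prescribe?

CR 98,000–CR 152,000

Base offense level for wire fraud: 14.
S1 applies (level before this adjustment is 14 < 18, so +1): 14 + 1 = 15.
S2 applies: 15 + 3 = 18.
S3 does not apply.
S4 applies: 18 + 2 = 20.
S5 applies: 20 − 1 = 19.
Final offense level: 19.
Level 19 falls in the 18-19 band.
Fine table: Level 18-19 → CR 98,000–CR 152,000.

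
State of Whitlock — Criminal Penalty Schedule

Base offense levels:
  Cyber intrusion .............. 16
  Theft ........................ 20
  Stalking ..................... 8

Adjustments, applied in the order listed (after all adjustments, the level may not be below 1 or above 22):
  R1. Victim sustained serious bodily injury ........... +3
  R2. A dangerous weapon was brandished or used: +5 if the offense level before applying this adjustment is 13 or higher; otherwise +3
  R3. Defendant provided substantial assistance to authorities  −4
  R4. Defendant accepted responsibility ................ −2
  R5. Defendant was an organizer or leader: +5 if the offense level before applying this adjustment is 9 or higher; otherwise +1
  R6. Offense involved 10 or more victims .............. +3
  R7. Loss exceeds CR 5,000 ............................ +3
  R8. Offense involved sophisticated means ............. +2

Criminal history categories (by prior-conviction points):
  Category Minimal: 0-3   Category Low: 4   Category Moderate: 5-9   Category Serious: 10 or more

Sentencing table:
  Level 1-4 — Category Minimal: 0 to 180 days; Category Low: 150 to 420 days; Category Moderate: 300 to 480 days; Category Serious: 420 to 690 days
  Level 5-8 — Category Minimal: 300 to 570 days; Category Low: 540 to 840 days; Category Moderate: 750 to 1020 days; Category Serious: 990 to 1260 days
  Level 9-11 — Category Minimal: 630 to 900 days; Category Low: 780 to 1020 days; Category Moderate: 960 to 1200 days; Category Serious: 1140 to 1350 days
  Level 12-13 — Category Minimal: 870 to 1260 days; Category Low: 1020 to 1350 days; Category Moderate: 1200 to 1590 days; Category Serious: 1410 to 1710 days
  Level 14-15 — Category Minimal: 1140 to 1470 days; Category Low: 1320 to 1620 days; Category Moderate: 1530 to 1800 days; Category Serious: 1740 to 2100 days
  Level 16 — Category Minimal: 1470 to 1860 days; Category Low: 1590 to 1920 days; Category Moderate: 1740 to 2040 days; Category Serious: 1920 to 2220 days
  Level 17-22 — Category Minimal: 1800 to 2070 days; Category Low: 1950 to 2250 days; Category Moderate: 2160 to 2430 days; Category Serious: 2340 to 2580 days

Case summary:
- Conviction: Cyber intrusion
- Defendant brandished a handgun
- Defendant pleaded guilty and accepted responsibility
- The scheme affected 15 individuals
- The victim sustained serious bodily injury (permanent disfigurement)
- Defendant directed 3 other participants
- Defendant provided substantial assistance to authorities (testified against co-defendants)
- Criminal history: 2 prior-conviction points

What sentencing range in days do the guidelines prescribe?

Base offense level for cyber intrusion: 16.
R1 applies: 16 + 3 = 19.
R2 applies (level before this adjustment is 19 ≥ 13, so +5): 19 + 5 = 24.
R3 applies: 24 − 4 = 20.
R4 applies: 20 − 2 = 18.
R5 applies (level before this adjustment is 18 ≥ 9, so +5): 18 + 5 = 23.
R6 applies: 23 + 3 = 26.
R7 does not apply.
Level 26 exceeds the maximum of 22; capped at 22.
Final offense level: 22.
Criminal history: 2 prior points → Category Minimal (0-3).
Level 22 falls in the 17-22 band.
Grid: Level 17-22 × Category Minimal = 1800-2070 days.

1800-2070 days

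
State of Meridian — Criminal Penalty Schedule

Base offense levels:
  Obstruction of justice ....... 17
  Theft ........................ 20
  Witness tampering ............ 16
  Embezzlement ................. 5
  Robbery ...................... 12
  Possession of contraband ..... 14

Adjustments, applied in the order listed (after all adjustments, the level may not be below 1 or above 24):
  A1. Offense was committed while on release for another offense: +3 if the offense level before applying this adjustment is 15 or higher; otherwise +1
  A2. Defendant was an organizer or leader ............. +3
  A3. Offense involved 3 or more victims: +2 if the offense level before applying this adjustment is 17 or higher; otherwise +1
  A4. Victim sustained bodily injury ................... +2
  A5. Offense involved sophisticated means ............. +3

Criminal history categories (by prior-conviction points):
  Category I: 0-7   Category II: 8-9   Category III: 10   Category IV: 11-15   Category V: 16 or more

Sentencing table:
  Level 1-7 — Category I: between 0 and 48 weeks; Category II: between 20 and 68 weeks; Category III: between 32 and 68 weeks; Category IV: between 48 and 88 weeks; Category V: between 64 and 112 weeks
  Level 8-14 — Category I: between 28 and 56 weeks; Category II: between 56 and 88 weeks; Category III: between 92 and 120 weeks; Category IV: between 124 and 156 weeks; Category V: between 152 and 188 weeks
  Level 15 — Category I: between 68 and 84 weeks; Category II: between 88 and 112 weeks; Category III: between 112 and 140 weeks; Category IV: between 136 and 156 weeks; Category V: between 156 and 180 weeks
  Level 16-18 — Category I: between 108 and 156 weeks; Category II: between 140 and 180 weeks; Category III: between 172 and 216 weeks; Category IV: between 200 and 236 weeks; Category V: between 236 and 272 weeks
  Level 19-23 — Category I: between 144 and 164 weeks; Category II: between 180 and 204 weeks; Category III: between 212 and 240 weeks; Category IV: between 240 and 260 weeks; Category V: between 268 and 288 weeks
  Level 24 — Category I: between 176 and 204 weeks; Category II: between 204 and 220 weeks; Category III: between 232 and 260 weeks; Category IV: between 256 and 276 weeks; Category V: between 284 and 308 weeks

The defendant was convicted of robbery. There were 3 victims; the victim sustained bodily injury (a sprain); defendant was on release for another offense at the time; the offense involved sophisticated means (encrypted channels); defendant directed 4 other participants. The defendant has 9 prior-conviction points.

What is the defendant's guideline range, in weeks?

180-204 weeks

Base offense level for robbery: 12.
A1 applies (level before this adjustment is 12 < 15, so +1): 12 + 1 = 13.
A2 applies: 13 + 3 = 16.
A3 applies (level before this adjustment is 16 < 17, so +1): 16 + 1 = 17.
A4 applies: 17 + 2 = 19.
A5 applies: 19 + 3 = 22.
Final offense level: 22.
Criminal history: 9 prior points → Category II (8-9).
Level 22 falls in the 19-23 band.
Grid: Level 19-23 × Category II = 180-204 weeks.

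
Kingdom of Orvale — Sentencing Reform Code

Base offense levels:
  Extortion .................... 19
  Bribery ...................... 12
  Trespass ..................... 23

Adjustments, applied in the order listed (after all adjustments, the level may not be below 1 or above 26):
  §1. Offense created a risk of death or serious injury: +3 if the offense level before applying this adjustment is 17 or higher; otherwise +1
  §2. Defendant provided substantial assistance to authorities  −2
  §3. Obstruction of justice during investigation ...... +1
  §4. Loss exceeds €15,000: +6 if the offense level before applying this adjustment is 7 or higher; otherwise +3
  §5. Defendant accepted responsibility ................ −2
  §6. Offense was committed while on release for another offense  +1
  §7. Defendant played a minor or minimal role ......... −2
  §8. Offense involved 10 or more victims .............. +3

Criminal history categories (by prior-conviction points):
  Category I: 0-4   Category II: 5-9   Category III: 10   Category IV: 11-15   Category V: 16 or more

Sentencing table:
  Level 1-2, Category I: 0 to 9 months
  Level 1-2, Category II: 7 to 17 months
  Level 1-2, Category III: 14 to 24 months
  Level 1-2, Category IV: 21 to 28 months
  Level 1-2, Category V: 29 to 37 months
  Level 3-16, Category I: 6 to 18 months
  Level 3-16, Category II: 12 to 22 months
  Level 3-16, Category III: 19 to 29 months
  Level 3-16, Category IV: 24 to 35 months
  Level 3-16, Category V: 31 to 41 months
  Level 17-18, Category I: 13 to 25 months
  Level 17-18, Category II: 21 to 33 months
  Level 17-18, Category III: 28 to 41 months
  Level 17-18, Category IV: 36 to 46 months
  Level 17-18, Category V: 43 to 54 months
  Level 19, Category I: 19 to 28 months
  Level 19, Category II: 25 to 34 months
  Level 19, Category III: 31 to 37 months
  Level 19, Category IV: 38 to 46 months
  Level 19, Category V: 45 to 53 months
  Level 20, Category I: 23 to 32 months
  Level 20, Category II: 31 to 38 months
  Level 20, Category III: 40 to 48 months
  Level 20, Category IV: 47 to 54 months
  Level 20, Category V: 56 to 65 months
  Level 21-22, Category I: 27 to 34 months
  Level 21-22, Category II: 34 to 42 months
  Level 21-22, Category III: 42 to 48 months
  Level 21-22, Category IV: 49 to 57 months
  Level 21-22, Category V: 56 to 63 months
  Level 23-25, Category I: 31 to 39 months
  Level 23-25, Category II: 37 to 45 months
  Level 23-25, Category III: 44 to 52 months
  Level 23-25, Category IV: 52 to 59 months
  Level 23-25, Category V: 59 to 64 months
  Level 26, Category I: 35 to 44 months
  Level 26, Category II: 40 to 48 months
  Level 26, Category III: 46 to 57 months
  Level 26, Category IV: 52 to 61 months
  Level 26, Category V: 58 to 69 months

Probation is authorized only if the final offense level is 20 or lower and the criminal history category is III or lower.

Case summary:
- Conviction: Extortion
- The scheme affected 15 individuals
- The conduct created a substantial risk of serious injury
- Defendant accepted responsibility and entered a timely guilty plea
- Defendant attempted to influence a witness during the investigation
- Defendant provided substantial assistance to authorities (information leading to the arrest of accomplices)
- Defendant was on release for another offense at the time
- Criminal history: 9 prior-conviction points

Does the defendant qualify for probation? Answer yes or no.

No

Base offense level for extortion: 19.
§1 applies (level before this adjustment is 19 ≥ 17, so +3): 19 + 3 = 22.
§2 applies: 22 − 2 = 20.
§3 applies: 20 + 1 = 21.
§4 does not apply.
§5 applies: 21 − 2 = 19.
§6 applies: 19 + 1 = 20.
§8 applies: 20 + 3 = 23.
Final offense level: 23.
Criminal history: 9 prior points → Category II (5-9).
Level 23 falls in the 23-25 band.
Grid: Level 23-25 × Category II = 37-45 months.
Probation check: level 23 > 20 and category II ≤ III → not eligible.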